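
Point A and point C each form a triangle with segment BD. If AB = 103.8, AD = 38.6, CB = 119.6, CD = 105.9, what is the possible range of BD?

From triangle ABD: |103.8 − 38.6| < BD < 103.8 + 38.6, i.e. 65.2 < BD < 142.4.
From triangle CBD: 13.7 < BD < 225.5.
Both must hold, so BD lies in the intersection.

65.2 < BD < 142.4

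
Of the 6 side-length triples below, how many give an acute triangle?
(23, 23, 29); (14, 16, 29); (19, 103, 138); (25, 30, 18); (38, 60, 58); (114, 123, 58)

4

(23,23,29): 23²+23² = 1058 > 841 = 29² → acute
(14,16,29): 14²+16² = 452 < 841 = 29² → obtuse
(19,103,138): 19+103 ≤ 138, not a triangle
(25,30,18): 18²+25² = 949 > 900 = 30² → acute
(38,60,58): 38²+58² = 4808 > 3600 = 60² → acute
(114,123,58): 58²+114² = 16360 > 15129 = 123² → acute
4 of the 6 are acute.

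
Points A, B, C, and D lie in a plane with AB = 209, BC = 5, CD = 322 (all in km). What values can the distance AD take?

The maximum is all hops collinear in one direction: 209 + 5 + 322 = 536.
The longest hop is 322; the others sum to 214. Folding the others back against it leaves at least 322 − 214 = 108.

108 ≤ AD ≤ 536 km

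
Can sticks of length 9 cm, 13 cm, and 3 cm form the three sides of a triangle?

No

The longest side is 13, but the other two sum to only 12.
12 < 13, so the triangle inequality fails.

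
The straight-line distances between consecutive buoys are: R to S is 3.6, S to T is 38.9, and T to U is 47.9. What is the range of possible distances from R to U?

The maximum is all hops collinear in one direction: 3.6 + 38.9 + 47.9 = 90.4.
The longest hop is 47.9; the others sum to 42.5. Folding the others back against it leaves at least 47.9 − 42.5 = 5.4.

5.4 ≤ RU ≤ 90.4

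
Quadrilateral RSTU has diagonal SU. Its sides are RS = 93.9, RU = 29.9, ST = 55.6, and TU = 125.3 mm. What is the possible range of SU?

From triangle RSU: |93.9 − 29.9| < SU < 93.9 + 29.9, i.e. 64.0 < SU < 123.8.
From triangle TSU: 69.7 < SU < 180.9.
Both must hold, so SU lies in the intersection.

69.7 < SU < 123.8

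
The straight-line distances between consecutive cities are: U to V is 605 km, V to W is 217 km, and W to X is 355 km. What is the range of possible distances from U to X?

The maximum is all hops collinear in one direction: 605 + 217 + 355 = 1177.
The longest hop is 605; the others sum to 572. Folding the others back against it leaves at least 605 − 572 = 33.

33 ≤ UX ≤ 1177 km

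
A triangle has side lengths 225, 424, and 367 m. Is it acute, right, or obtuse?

Compare the square of the longest side to the sum of squares of the other two: 225² + 367² = 185314 > 179776 = 424².

acute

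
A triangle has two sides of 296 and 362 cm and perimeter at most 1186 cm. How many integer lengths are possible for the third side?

Triangle inequality: 66 < x < 658. Perimeter ≤ 1186 gives x ≤ 1186 − 296 − 362 = 528.
So 66 < x ≤ 528; integers 67 through 528: 462 values.

462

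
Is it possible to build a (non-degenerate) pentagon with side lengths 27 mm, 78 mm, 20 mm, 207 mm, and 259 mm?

A pentagon exists iff every side is shorter than the sum of the others — equivalently, the longest side is less than the sum of the rest.
Longest side 259 < 332 (sum of the remaining 4), so yes.

Yes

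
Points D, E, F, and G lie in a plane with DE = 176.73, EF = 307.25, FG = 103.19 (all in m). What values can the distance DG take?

The maximum is all hops collinear in one direction: 176.73 + 307.25 + 103.19 = 587.17.
The longest hop is 307.25; the others sum to 279.92. Folding the others back against it leaves at least 307.25 − 279.92 = 27.33.

27.33 ≤ DG ≤ 587.17 m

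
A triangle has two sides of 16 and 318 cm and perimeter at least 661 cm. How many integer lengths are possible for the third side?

Triangle inequality: 302 < x < 334. Perimeter ≥ 661 gives x ≥ 661 − 16 − 318 = 327.
So 327 ≤ x < 334; integers 327 through 333: 7 values.

7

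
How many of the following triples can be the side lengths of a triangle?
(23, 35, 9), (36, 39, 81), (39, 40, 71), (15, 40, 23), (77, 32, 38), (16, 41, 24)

1

(9,23,35): 9+23 ≤ 35 → not valid
(36,39,81): 36+39 ≤ 81 → not valid
(39,40,71): 39+40 > 71 → valid
(15,23,40): 15+23 ≤ 40 → not valid
(32,38,77): 32+38 ≤ 77 → not valid
(16,24,41): 16+24 ≤ 41 → not valid
1 of the 6 triples forms a triangle.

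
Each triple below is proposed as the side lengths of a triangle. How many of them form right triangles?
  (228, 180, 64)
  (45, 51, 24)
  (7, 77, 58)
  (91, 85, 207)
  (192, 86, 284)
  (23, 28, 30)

1

(228,180,64): 64²+180² = 36496 < 51984 = 228² → obtuse
(45,51,24): 24²+45² = 2601 = 51² → right
(7,77,58): 7+58 ≤ 77, not a triangle
(91,85,207): 85+91 ≤ 207, not a triangle
(192,86,284): 86+192 ≤ 284, not a triangle
(23,28,30): 23²+28² = 1313 > 900 = 30² → acute
1 of the 6 is right.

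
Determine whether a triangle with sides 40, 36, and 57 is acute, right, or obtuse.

Compare the square of the longest side to the sum of squares of the other two: 36² + 40² = 2896 < 3249 = 57².

obtuse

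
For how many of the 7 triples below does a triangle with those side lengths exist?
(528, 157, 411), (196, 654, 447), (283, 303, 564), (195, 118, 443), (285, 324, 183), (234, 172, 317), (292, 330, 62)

(157,411,528): 157+411 > 528 → valid
(196,447,654): 196+447 ≤ 654 → not valid
(283,303,564): 283+303 > 564 → valid
(118,195,443): 118+195 ≤ 443 → not valid
(183,285,324): 183+285 > 324 → valid
(172,234,317): 172+234 > 317 → valid
(62,292,330): 62+292 > 330 → valid
5 of the 7 triples form a triangle.

5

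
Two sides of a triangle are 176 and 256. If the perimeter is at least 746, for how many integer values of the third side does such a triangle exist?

Triangle inequality: 80 < x < 432. Perimeter ≥ 746 gives x ≥ 746 − 176 − 256 = 314.
So 314 ≤ x < 432; integers 314 through 431: 118 values.

118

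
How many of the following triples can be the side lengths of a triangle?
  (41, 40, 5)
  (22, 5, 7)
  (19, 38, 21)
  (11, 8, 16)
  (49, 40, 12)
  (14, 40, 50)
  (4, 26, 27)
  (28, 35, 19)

(5,40,41): 5+40 > 41 → valid
(5,7,22): 5+7 ≤ 22 → not valid
(19,21,38): 19+21 > 38 → valid
(8,11,16): 8+11 > 16 → valid
(12,40,49): 12+40 > 49 → valid
(14,40,50): 14+40 > 50 → valid
(4,26,27): 4+26 > 27 → valid
(19,28,35): 19+28 > 35 → valid
7 of the 8 triples form a triangle.

7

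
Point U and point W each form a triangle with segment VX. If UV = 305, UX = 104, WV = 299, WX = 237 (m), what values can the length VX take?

From triangle UVX: |305 − 104| < VX < 305 + 104, i.e. 201 < VX < 409.
From triangle WVX: 62 < VX < 536.
Both must hold, so VX lies in the intersection.

201 < VX < 409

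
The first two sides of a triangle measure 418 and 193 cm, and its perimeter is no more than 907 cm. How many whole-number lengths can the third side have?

Triangle inequality: 225 < x < 611. Perimeter ≤ 907 gives x ≤ 907 − 418 − 193 = 296.
So 225 < x ≤ 296; integers 226 through 296: 71 values.

71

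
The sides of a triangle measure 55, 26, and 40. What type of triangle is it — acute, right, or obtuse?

Compare the square of the longest side to the sum of squares of the other two: 26² + 40² = 2276 < 3025 = 55².

obtuse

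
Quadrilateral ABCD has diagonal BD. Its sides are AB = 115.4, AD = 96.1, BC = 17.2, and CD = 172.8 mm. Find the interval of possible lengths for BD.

From triangle ABD: |115.4 − 96.1| < BD < 115.4 + 96.1, i.e. 19.3 < BD < 211.5.
From triangle CBD: 155.6 < BD < 190.0.
Both must hold, so BD lies in the intersection.

155.6 < BD < 190.0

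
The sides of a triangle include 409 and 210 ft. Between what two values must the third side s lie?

199 < s < 619

By the triangle inequality, s must be less than 409 + 210 = 619 and greater than |409 − 210| = 199.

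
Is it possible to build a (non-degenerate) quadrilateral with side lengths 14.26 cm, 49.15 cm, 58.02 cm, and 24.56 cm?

Yes

A quadrilateral exists iff every side is shorter than the sum of the others — equivalently, the longest side is less than the sum of the rest.
Longest side 58.02 < 87.97 (sum of the remaining 3), so yes.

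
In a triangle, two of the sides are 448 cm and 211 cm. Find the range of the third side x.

By the triangle inequality, x must be less than 448 + 211 = 659 and greater than |448 − 211| = 237.

237 < x < 659 (cm)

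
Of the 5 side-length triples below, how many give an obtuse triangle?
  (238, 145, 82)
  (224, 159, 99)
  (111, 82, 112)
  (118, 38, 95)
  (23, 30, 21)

2

(238,145,82): 82+145 ≤ 238, not a triangle
(224,159,99): 99²+159² = 35082 < 50176 = 224² → obtuse
(111,82,112): 82²+111² = 19045 > 12544 = 112² → acute
(118,38,95): 38²+95² = 10469 < 13924 = 118² → obtuse
(23,30,21): 21²+23² = 970 > 900 = 30² → acute
2 of the 5 are obtuse.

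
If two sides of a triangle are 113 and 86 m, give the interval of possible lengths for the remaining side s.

By the triangle inequality, s must be less than 113 + 86 = 199 and greater than |113 − 86| = 27.

27 < s < 199 (m)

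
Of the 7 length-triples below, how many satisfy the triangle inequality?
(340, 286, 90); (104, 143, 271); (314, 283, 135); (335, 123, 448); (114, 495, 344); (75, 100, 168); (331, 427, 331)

5

(90,286,340): 90+286 > 340 → valid
(104,143,271): 104+143 ≤ 271 → not valid
(135,283,314): 135+283 > 314 → valid
(123,335,448): 123+335 > 448 → valid
(114,344,495): 114+344 ≤ 495 → not valid
(75,100,168): 75+100 > 168 → valid
(331,331,427): 331+331 > 427 → valid
5 of the 7 triples form a triangle.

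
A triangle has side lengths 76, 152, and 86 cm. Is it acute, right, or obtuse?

obtuse

Compare the square of the longest side to the sum of squares of the other two: 76² + 86² = 13172 < 23104 = 152².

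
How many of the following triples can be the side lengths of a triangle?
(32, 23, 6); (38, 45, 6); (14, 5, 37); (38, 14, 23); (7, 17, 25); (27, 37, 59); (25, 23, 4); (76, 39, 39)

(6,23,32): 6+23 ≤ 32 → not valid
(6,38,45): 6+38 ≤ 45 → not valid
(5,14,37): 5+14 ≤ 37 → not valid
(14,23,38): 14+23 ≤ 38 → not valid
(7,17,25): 7+17 ≤ 25 → not valid
(27,37,59): 27+37 > 59 → valid
(4,23,25): 4+23 > 25 → valid
(39,39,76): 39+39 > 76 → valid
3 of the 8 triples form a triangle.

3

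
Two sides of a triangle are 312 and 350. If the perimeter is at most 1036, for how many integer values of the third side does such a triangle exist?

Triangle inequality: 38 < x < 662. Perimeter ≤ 1036 gives x ≤ 1036 − 312 − 350 = 374.
So 38 < x ≤ 374; integers 39 through 374: 336 values.

336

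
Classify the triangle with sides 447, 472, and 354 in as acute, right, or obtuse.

Compare the square of the longest side to the sum of squares of the other two: 354² + 447² = 325125 > 222784 = 472².

acute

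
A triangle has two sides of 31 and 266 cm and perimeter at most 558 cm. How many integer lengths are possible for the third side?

Triangle inequality: 235 < x < 297. Perimeter ≤ 558 gives x ≤ 558 − 31 − 266 = 261.
So 235 < x ≤ 261; integers 236 through 261: 26 values.

26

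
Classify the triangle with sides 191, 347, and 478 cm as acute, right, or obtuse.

obtuse

Compare the square of the longest side to the sum of squares of the other two: 191² + 347² = 156890 < 228484 = 478².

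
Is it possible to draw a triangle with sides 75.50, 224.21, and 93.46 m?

No

The longest side is 224.21, but the other two sum to only 168.96.
168.96 < 224.21, so the triangle inequality fails.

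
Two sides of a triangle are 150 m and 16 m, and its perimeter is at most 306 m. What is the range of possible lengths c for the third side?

134 < c ≤ 140

Triangle inequality alone gives 134 < c < 166.
The perimeter condition gives c ≤ 306 − 150 − 16 = 140.
Intersecting the two: 134 < c ≤ 140.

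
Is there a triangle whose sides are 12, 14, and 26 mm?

No

The two shorter sides sum to 26, exactly equal to the longest side 26.
That gives only a degenerate (flat) triangle — the inequality must be strict.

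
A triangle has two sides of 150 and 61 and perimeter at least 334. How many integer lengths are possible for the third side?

88

Triangle inequality: 89 < x < 211. Perimeter ≥ 334 gives x ≥ 334 − 150 − 61 = 123.
So 123 ≤ x < 211; integers 123 through 210: 88 values.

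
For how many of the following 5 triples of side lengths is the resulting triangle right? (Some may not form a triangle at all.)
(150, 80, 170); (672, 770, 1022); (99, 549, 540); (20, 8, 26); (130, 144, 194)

4

(150,80,170): 80²+150² = 28900 = 170² → right
(672,770,1022): 672²+770² = 1044484 = 1022² → right
(99,549,540): 99²+540² = 301401 = 549² → right
(20,8,26): 8²+20² = 464 < 676 = 26² → obtuse
(130,144,194): 130²+144² = 37636 = 194² → right
4 of the 5 are right.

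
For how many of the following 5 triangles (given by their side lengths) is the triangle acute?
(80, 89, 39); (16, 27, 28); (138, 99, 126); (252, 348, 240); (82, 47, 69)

(80,89,39): 39²+80² = 7921 = 89² → right
(16,27,28): 16²+27² = 985 > 784 = 28² → acute
(138,99,126): 99²+126² = 25677 > 19044 = 138² → acute
(252,348,240): 240²+252² = 121104 = 348² → right
(82,47,69): 47²+69² = 6970 > 6724 = 82² → acute
3 of the 5 are acute.

3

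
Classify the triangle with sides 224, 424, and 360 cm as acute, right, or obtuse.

Compare the square of the longest side to the sum of squares of the other two: 224² + 360² = 179776 = 424².

right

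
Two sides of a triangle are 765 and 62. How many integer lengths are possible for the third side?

The third side lies in the open interval (703, 827).
Integers from 704 to 826 inclusive: 826 − 704 + 1 = 123.

123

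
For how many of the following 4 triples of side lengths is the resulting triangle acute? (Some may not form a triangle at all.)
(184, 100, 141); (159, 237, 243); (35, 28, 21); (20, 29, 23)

2

(184,100,141): 100²+141² = 29881 < 33856 = 184² → obtuse
(159,237,243): 159²+237² = 81450 > 59049 = 243² → acute
(35,28,21): 21²+28² = 1225 = 35² → right
(20,29,23): 20²+23² = 929 > 841 = 29² → acute
2 of the 4 are acute.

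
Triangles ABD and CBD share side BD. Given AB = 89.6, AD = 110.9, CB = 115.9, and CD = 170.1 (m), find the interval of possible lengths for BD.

54.2 < BD < 200.5

From triangle ABD: |89.6 − 110.9| < BD < 89.6 + 110.9, i.e. 21.3 < BD < 200.5.
From triangle CBD: 54.2 < BD < 286.0.
Both must hold, so BD lies in the intersection.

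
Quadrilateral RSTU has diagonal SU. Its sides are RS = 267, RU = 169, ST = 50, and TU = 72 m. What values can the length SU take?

98 < SU < 122

From triangle RSU: |267 − 169| < SU < 267 + 169, i.e. 98 < SU < 436.
From triangle TSU: 22 < SU < 122.
Both must hold, so SU lies in the intersection.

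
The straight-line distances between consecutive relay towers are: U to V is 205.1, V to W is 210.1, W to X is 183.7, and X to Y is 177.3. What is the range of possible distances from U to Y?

The maximum is all hops collinear in one direction: 205.1 + 210.1 + 183.7 + 177.3 = 776.2.
The longest hop is 210.1; the others sum to 566.1. Since 210.1 ≤ 566.1, the path can fold back on itself completely, so the minimum distance is 0.

0 ≤ UY ≤ 776.2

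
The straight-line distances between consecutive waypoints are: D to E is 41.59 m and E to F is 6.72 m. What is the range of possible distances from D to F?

By the triangle inequality, |41.59 − 6.72| ≤ DF ≤ 41.59 + 6.72.

34.87 ≤ DF ≤ 48.31 m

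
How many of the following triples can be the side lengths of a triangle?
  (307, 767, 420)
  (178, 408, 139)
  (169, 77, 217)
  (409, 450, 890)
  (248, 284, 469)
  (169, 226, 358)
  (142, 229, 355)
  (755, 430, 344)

(307,420,767): 307+420 ≤ 767 → not valid
(139,178,408): 139+178 ≤ 408 → not valid
(77,169,217): 77+169 > 217 → valid
(409,450,890): 409+450 ≤ 890 → not valid
(248,284,469): 248+284 > 469 → valid
(169,226,358): 169+226 > 358 → valid
(142,229,355): 142+229 > 355 → valid
(344,430,755): 344+430 > 755 → valid
5 of the 8 triples form a triangle.

5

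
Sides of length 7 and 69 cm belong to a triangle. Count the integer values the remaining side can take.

The third side lies in the open interval (62, 76).
Integers from 63 to 75 inclusive: 75 − 63 + 1 = 13.

13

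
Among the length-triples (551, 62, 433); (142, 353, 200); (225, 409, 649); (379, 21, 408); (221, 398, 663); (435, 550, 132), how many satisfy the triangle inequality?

1

(62,433,551): 62+433 ≤ 551 → not valid
(142,200,353): 142+200 ≤ 353 → not valid
(225,409,649): 225+409 ≤ 649 → not valid
(21,379,408): 21+379 ≤ 408 → not valid
(221,398,663): 221+398 ≤ 663 → not valid
(132,435,550): 132+435 > 550 → valid
1 of the 6 triples forms a triangle.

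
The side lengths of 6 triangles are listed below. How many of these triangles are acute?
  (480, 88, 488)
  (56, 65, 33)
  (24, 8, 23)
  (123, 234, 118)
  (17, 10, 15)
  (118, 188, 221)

3

(480,88,488): 88²+480² = 238144 = 488² → right
(56,65,33): 33²+56² = 4225 = 65² → right
(24,8,23): 8²+23² = 593 > 576 = 24² → acute
(123,234,118): 118²+123² = 29053 < 54756 = 234² → obtuse
(17,10,15): 10²+15² = 325 > 289 = 17² → acute
(118,188,221): 118²+188² = 49268 > 48841 = 221² → acute
3 of the 6 are acute.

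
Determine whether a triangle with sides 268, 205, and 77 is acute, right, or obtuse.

obtuse

Compare the square of the longest side to the sum of squares of the other two: 77² + 205² = 47954 < 71824 = 268².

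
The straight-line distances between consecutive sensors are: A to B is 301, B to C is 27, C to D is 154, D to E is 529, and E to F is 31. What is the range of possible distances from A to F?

16 ≤ AF ≤ 1042

The maximum is all hops collinear in one direction: 301 + 27 + 154 + 529 + 31 = 1042.
The longest hop is 529; the others sum to 513. Folding the others back against it leaves at least 529 − 513 = 16.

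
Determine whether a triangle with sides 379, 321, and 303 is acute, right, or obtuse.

Compare the square of the longest side to the sum of squares of the other two: 303² + 321² = 194850 > 143641 = 379².

acute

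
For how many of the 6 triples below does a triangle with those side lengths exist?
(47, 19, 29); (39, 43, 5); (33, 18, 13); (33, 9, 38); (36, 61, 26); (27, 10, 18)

5

(19,29,47): 19+29 > 47 → valid
(5,39,43): 5+39 > 43 → valid
(13,18,33): 13+18 ≤ 33 → not valid
(9,33,38): 9+33 > 38 → valid
(26,36,61): 26+36 > 61 → valid
(10,18,27): 10+18 > 27 → valid
5 of the 6 triples form a triangle.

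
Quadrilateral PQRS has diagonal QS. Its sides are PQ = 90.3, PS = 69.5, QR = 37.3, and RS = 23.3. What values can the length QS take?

From triangle PQS: |90.3 − 69.5| < QS < 90.3 + 69.5, i.e. 20.8 < QS < 159.8.
From triangle RQS: 14.0 < QS < 60.6.
Both must hold, so QS lies in the intersection.

20.8 < QS < 60.6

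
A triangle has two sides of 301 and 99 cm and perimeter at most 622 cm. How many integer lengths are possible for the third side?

20

Triangle inequality: 202 < x < 400. Perimeter ≤ 622 gives x ≤ 622 − 301 − 99 = 222.
So 202 < x ≤ 222; integers 203 through 222: 20 values.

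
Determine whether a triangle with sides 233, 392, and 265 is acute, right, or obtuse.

Compare the square of the longest side to the sum of squares of the other two: 233² + 265² = 124514 < 153664 = 392².

obtuse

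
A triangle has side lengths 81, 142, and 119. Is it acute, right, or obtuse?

acute

Compare the square of the longest side to the sum of squares of the other two: 81² + 119² = 20722 > 20164 = 142².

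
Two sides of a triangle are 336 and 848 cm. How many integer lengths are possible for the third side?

671

The third side lies in the open interval (512, 1184).
Integers from 513 to 1183 inclusive: 1183 − 513 + 1 = 671.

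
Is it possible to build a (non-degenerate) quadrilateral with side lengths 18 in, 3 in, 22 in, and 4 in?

A quadrilateral exists iff every side is shorter than the sum of the others — equivalently, the longest side is less than the sum of the rest.
Longest side 22 < 25 (sum of the remaining 3), so yes.

Yes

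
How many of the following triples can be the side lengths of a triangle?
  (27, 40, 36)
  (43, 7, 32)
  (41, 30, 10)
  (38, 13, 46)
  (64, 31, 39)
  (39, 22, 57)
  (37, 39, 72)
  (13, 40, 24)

5

(27,36,40): 27+36 > 40 → valid
(7,32,43): 7+32 ≤ 43 → not valid
(10,30,41): 10+30 ≤ 41 → not valid
(13,38,46): 13+38 > 46 → valid
(31,39,64): 31+39 > 64 → valid
(22,39,57): 22+39 > 57 → valid
(37,39,72): 37+39 > 72 → valid
(13,24,40): 13+24 ≤ 40 → not valid
5 of the 8 triples form a triangle.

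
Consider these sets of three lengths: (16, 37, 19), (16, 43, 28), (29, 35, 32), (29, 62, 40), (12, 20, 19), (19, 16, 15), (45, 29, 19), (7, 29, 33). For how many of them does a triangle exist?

(16,19,37): 16+19 ≤ 37 → not valid
(16,28,43): 16+28 > 43 → valid
(29,32,35): 29+32 > 35 → valid
(29,40,62): 29+40 > 62 → valid
(12,19,20): 12+19 > 20 → valid
(15,16,19): 15+16 > 19 → valid
(19,29,45): 19+29 > 45 → valid
(7,29,33): 7+29 > 33 → valid
7 of the 8 triples form a triangle.

7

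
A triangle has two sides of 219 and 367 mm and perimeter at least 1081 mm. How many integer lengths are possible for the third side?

91

Triangle inequality: 148 < x < 586. Perimeter ≥ 1081 gives x ≥ 1081 − 219 − 367 = 495.
So 495 ≤ x < 586; integers 495 through 585: 91 values.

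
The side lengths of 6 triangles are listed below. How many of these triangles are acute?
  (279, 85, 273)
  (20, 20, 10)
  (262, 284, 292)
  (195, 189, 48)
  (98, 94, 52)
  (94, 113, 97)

(279,85,273): 85²+273² = 81754 > 77841 = 279² → acute
(20,20,10): 10²+20² = 500 > 400 = 20² → acute
(262,284,292): 262²+284² = 149300 > 85264 = 292² → acute
(195,189,48): 48²+189² = 38025 = 195² → right
(98,94,52): 52²+94² = 11540 > 9604 = 98² → acute
(94,113,97): 94²+97² = 18245 > 12769 = 113² → acute
5 of the 6 are acute.

5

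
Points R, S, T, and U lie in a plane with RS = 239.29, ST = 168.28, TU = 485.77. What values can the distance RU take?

78.20 ≤ RU ≤ 893.34

The maximum is all hops collinear in one direction: 239.29 + 168.28 + 485.77 = 893.34.
The longest hop is 485.77; the others sum to 407.57. Folding the others back against it leaves at least 485.77 − 407.57 = 78.20.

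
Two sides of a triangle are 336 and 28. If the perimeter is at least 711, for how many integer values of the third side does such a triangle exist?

17

Triangle inequality: 308 < x < 364. Perimeter ≥ 711 gives x ≥ 711 − 336 − 28 = 347.
So 347 ≤ x < 364; integers 347 through 363: 17 values.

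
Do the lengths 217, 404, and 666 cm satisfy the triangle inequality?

The longest side is 666, but the other two sum to only 621.
621 < 666, so the triangle inequality fails.

No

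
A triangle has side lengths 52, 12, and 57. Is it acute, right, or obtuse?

Compare the square of the longest side to the sum of squares of the other two: 12² + 52² = 2848 < 3249 = 57².

obtuse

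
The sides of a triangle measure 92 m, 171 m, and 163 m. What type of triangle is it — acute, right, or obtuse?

acute

Compare the square of the longest side to the sum of squares of the other two: 92² + 163² = 35033 > 29241 = 171².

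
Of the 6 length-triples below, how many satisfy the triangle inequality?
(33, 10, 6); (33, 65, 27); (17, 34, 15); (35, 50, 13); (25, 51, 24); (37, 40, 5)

(6,10,33): 6+10 ≤ 33 → not valid
(27,33,65): 27+33 ≤ 65 → not valid
(15,17,34): 15+17 ≤ 34 → not valid
(13,35,50): 13+35 ≤ 50 → not valid
(24,25,51): 24+25 ≤ 51 → not valid
(5,37,40): 5+37 > 40 → valid
1 of the 6 triples forms a triangle.

1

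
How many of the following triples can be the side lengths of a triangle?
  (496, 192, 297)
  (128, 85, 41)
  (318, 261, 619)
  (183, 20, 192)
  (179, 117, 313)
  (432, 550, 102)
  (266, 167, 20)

(192,297,496): 192+297 ≤ 496 → not valid
(41,85,128): 41+85 ≤ 128 → not valid
(261,318,619): 261+318 ≤ 619 → not valid
(20,183,192): 20+183 > 192 → valid
(117,179,313): 117+179 ≤ 313 → not valid
(102,432,550): 102+432 ≤ 550 → not valid
(20,167,266): 20+167 ≤ 266 → not valid
1 of the 7 triples forms a triangle.

1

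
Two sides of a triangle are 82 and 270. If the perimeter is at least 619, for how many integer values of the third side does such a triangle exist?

Triangle inequality: 188 < x < 352. Perimeter ≥ 619 gives x ≥ 619 − 82 − 270 = 267.
So 267 ≤ x < 352; integers 267 through 351: 85 values.

85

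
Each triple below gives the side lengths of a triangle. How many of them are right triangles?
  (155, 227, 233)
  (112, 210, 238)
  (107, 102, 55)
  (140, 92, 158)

1

(155,227,233): 155²+227² = 75554 > 54289 = 233² → acute
(112,210,238): 112²+210² = 56644 = 238² → right
(107,102,55): 55²+102² = 13429 > 11449 = 107² → acute
(140,92,158): 92²+140² = 28064 > 24964 = 158² → acute
1 of the 4 is right.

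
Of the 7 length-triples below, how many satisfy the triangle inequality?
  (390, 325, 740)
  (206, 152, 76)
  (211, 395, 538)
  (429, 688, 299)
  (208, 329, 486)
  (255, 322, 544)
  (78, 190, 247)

(325,390,740): 325+390 ≤ 740 → not valid
(76,152,206): 76+152 > 206 → valid
(211,395,538): 211+395 > 538 → valid
(299,429,688): 299+429 > 688 → valid
(208,329,486): 208+329 > 486 → valid
(255,322,544): 255+322 > 544 → valid
(78,190,247): 78+190 > 247 → valid
6 of the 7 triples form a triangle.

6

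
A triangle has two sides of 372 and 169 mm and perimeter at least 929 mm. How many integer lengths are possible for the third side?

Triangle inequality: 203 < x < 541. Perimeter ≥ 929 gives x ≥ 929 − 372 − 169 = 388.
So 388 ≤ x < 541; integers 388 through 540: 153 values.

153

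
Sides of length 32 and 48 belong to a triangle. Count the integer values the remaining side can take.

The third side lies in the open interval (16, 80).
Integers from 17 to 79 inclusive: 79 − 17 + 1 = 63.

63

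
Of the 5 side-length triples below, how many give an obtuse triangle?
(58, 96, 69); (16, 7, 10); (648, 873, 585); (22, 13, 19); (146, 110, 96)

2

(58,96,69): 58²+69² = 8125 < 9216 = 96² → obtuse
(16,7,10): 7²+10² = 149 < 256 = 16² → obtuse
(648,873,585): 585²+648² = 762129 = 873² → right
(22,13,19): 13²+19² = 530 > 484 = 22² → acute
(146,110,96): 96²+110² = 21316 = 146² → right
2 of the 5 are obtuse.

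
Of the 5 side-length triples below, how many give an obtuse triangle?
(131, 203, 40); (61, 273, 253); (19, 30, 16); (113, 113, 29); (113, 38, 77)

(131,203,40): 40+131 ≤ 203, not a triangle
(61,273,253): 61²+253² = 67730 < 74529 = 273² → obtuse
(19,30,16): 16²+19² = 617 < 900 = 30² → obtuse
(113,113,29): 29²+113² = 13610 > 12769 = 113² → acute
(113,38,77): 38²+77² = 7373 < 12769 = 113² → obtuse
3 of the 5 are obtuse.

3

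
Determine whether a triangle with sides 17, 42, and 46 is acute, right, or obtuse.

Compare the square of the longest side to the sum of squares of the other two: 17² + 42² = 2053 < 2116 = 46².

obtuse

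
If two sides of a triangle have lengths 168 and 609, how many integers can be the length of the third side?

335

The third side lies in the open interval (441, 777).
Integers from 442 to 776 inclusive: 776 − 442 + 1 = 335.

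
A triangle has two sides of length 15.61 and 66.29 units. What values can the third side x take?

By the triangle inequality, x must be less than 15.61 + 66.29 = 81.90 and greater than |15.61 − 66.29| = 50.68.

50.68 < x < 81.90 (units)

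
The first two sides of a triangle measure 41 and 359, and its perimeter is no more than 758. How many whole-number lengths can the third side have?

40

Triangle inequality: 318 < x < 400. Perimeter ≤ 758 gives x ≤ 758 − 41 − 359 = 358.
So 318 < x ≤ 358; integers 319 through 358: 40 values.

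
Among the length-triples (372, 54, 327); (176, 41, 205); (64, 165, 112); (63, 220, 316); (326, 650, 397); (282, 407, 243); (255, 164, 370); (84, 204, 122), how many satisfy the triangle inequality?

(54,327,372): 54+327 > 372 → valid
(41,176,205): 41+176 > 205 → valid
(64,112,165): 64+112 > 165 → valid
(63,220,316): 63+220 ≤ 316 → not valid
(326,397,650): 326+397 > 650 → valid
(243,282,407): 243+282 > 407 → valid
(164,255,370): 164+255 > 370 → valid
(84,122,204): 84+122 > 204 → valid
7 of the 8 triples form a triangle.

7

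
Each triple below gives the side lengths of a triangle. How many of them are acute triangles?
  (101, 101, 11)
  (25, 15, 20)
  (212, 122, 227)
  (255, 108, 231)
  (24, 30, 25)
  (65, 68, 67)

4

(101,101,11): 11²+101² = 10322 > 10201 = 101² → acute
(25,15,20): 15²+20² = 625 = 25² → right
(212,122,227): 122²+212² = 59828 > 51529 = 227² → acute
(255,108,231): 108²+231² = 65025 = 255² → right
(24,30,25): 24²+25² = 1201 > 900 = 30² → acute
(65,68,67): 65²+67² = 8714 > 4624 = 68² → acute
4 of the 6 are acute.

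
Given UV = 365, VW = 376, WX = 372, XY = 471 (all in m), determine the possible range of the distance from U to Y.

0 ≤ UY ≤ 1584 m

The maximum is all hops collinear in one direction: 365 + 376 + 372 + 471 = 1584.
The longest hop is 471; the others sum to 1113. Since 471 ≤ 1113, the path can fold back on itself completely, so the minimum distance is 0.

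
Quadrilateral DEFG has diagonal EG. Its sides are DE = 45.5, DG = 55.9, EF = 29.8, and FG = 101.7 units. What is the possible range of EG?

From triangle DEG: |45.5 − 55.9| < EG < 45.5 + 55.9, i.e. 10.4 < EG < 101.4.
From triangle FEG: 71.9 < EG < 131.5.
Both must hold, so EG lies in the intersection.

71.9 < EG < 101.4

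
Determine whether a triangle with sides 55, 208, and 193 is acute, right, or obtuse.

obtuse

Compare the square of the longest side to the sum of squares of the other two: 55² + 193² = 40274 < 43264 = 208².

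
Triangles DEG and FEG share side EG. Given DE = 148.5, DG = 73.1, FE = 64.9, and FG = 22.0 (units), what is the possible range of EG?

75.4 < EG < 86.9

From triangle DEG: |148.5 − 73.1| < EG < 148.5 + 73.1, i.e. 75.4 < EG < 221.6.
From triangle FEG: 42.9 < EG < 86.9.
Both must hold, so EG lies in the intersection.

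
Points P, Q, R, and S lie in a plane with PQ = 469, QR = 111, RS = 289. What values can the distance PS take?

The maximum is all hops collinear in one direction: 469 + 111 + 289 = 869.
The longest hop is 469; the others sum to 400. Folding the others back against it leaves at least 469 − 400 = 69.

69 ≤ PS ≤ 869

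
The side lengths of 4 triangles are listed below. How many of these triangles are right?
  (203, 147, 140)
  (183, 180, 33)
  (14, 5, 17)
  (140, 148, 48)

(203,147,140): 140²+147² = 41209 = 203² → right
(183,180,33): 33²+180² = 33489 = 183² → right
(14,5,17): 5²+14² = 221 < 289 = 17² → obtuse
(140,148,48): 48²+140² = 21904 = 148² → right
3 of the 4 are right.

3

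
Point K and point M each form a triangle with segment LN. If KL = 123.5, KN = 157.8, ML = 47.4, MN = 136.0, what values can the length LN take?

From triangle KLN: |123.5 − 157.8| < LN < 123.5 + 157.8, i.e. 34.3 < LN < 281.3.
From triangle MLN: 88.6 < LN < 183.4.
Both must hold, so LN lies in the intersection.

88.6 < LN < 183.4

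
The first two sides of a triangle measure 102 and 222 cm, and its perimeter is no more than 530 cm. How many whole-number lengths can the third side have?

86

Triangle inequality: 120 < x < 324. Perimeter ≤ 530 gives x ≤ 530 − 102 − 222 = 206.
So 120 < x ≤ 206; integers 121 through 206: 86 values.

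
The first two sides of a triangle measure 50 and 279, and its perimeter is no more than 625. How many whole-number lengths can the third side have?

67

Triangle inequality: 229 < x < 329. Perimeter ≤ 625 gives x ≤ 625 − 50 − 279 = 296.
So 229 < x ≤ 296; integers 230 through 296: 67 values.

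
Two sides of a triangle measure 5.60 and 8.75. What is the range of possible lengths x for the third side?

3.15 < x < 14.35

By the triangle inequality, x must be less than 5.60 + 8.75 = 14.35 and greater than |5.60 − 8.75| = 3.15.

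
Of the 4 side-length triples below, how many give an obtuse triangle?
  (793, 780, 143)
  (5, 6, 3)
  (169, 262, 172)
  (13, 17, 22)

3

(793,780,143): 143²+780² = 628849 = 793² → right
(5,6,3): 3²+5² = 34 < 36 = 6² → obtuse
(169,262,172): 169²+172² = 58145 < 68644 = 262² → obtuse
(13,17,22): 13²+17² = 458 < 484 = 22² → obtuse
3 of the 4 are obtuse.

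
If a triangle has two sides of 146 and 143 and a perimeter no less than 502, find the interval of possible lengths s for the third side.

Triangle inequality alone gives 3 < s < 289.
The perimeter condition gives s ≥ 502 − 146 − 143 = 213.
Intersecting the two: 213 ≤ s < 289.

213 ≤ s < 289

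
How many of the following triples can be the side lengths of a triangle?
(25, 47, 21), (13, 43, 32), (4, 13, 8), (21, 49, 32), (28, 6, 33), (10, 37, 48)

3

(21,25,47): 21+25 ≤ 47 → not valid
(13,32,43): 13+32 > 43 → valid
(4,8,13): 4+8 ≤ 13 → not valid
(21,32,49): 21+32 > 49 → valid
(6,28,33): 6+28 > 33 → valid
(10,37,48): 10+37 ≤ 48 → not valid
3 of the 6 triples form a triangle.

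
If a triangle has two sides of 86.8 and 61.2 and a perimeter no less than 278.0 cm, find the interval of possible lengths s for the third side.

130.0 ≤ s < 148.0

Triangle inequality alone gives 25.6 < s < 148.0.
The perimeter condition gives s ≥ 278.0 − 86.8 − 61.2 = 130.0.
Intersecting the two: 130.0 ≤ s < 148.0.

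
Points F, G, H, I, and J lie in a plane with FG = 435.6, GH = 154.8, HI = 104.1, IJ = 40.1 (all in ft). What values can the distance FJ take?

136.6 ≤ FJ ≤ 734.6 ft

The maximum is all hops collinear in one direction: 435.6 + 154.8 + 104.1 + 40.1 = 734.6.
The longest hop is 435.6; the others sum to 299.0. Folding the others back against it leaves at least 435.6 − 299.0 = 136.6.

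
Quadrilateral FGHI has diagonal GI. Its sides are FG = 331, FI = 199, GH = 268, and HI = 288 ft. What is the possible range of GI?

From triangle FGI: |331 − 199| < GI < 331 + 199, i.e. 132 < GI < 530.
From triangle HGI: 20 < GI < 556.
Both must hold, so GI lies in the intersection.

132 < GI < 530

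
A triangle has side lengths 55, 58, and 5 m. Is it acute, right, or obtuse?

Compare the square of the longest side to the sum of squares of the other two: 5² + 55² = 3050 < 3364 = 58².

obtuse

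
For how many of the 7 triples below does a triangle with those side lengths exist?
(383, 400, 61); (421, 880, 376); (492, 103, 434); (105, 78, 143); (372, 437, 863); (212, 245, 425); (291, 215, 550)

(61,383,400): 61+383 > 400 → valid
(376,421,880): 376+421 ≤ 880 → not valid
(103,434,492): 103+434 > 492 → valid
(78,105,143): 78+105 > 143 → valid
(372,437,863): 372+437 ≤ 863 → not valid
(212,245,425): 212+245 > 425 → valid
(215,291,550): 215+291 ≤ 550 → not valid
4 of the 7 triples form a triangle.

4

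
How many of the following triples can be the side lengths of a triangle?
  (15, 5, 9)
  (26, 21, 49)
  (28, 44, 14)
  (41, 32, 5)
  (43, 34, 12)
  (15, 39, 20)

(5,9,15): 5+9 ≤ 15 → not valid
(21,26,49): 21+26 ≤ 49 → not valid
(14,28,44): 14+28 ≤ 44 → not valid
(5,32,41): 5+32 ≤ 41 → not valid
(12,34,43): 12+34 > 43 → valid
(15,20,39): 15+20 ≤ 39 → not valid
1 of the 6 triples forms a triangle.

1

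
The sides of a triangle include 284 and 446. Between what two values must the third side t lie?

162 < t < 730

By the triangle inequality, t must be less than 284 + 446 = 730 and greater than |284 − 446| = 162.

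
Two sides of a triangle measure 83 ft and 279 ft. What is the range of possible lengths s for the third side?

196 < s < 362 (ft)

By the triangle inequality, s must be less than 83 + 279 = 362 and greater than |83 − 279| = 196.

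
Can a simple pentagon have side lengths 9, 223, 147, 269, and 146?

Yes

A pentagon exists iff every side is shorter than the sum of the others — equivalently, the longest side is less than the sum of the rest.
Longest side 269 < 525 (sum of the remaining 4), so yes.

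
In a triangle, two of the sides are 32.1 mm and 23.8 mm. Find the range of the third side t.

By the triangle inequality, t must be less than 32.1 + 23.8 = 55.9 and greater than |32.1 − 23.8| = 8.3.

8.3 < t < 55.9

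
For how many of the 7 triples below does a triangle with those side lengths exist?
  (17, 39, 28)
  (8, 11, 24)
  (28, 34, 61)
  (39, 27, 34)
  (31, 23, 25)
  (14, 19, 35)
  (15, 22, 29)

5

(17,28,39): 17+28 > 39 → valid
(8,11,24): 8+11 ≤ 24 → not valid
(28,34,61): 28+34 > 61 → valid
(27,34,39): 27+34 > 39 → valid
(23,25,31): 23+25 > 31 → valid
(14,19,35): 14+19 ≤ 35 → not valid
(15,22,29): 15+22 > 29 → valid
5 of the 7 triples form a triangle.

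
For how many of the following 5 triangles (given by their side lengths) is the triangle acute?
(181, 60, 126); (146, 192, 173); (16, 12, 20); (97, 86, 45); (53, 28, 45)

2

(181,60,126): 60²+126² = 19476 < 32761 = 181² → obtuse
(146,192,173): 146²+173² = 51245 > 36864 = 192² → acute
(16,12,20): 12²+16² = 400 = 20² → right
(97,86,45): 45²+86² = 9421 > 9409 = 97² → acute
(53,28,45): 28²+45² = 2809 = 53² → right
2 of the 5 are acute.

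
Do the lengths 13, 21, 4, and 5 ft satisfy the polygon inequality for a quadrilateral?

A quadrilateral exists iff every side is shorter than the sum of the others — equivalently, the longest side is less than the sum of the rest.
Longest side 21 < 22 (sum of the remaining 3), so yes.

Yes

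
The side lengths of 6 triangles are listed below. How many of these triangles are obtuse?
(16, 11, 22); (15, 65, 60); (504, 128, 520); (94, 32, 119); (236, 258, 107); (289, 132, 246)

(16,11,22): 11²+16² = 377 < 484 = 22² → obtuse
(15,65,60): 15²+60² = 3825 < 4225 = 65² → obtuse
(504,128,520): 128²+504² = 270400 = 520² → right
(94,32,119): 32²+94² = 9860 < 14161 = 119² → obtuse
(236,258,107): 107²+236² = 67145 > 66564 = 258² → acute
(289,132,246): 132²+246² = 77940 < 83521 = 289² → obtuse
4 of the 6 are obtuse.

4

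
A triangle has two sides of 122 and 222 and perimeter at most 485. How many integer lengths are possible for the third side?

Triangle inequality: 100 < x < 344. Perimeter ≤ 485 gives x ≤ 485 − 122 − 222 = 141.
So 100 < x ≤ 141; integers 101 through 141: 41 values.

41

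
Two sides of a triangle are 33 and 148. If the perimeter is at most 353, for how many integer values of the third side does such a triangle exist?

57

Triangle inequality: 115 < x < 181. Perimeter ≤ 353 gives x ≤ 353 − 33 − 148 = 172.
So 115 < x ≤ 172; integers 116 through 172: 57 values.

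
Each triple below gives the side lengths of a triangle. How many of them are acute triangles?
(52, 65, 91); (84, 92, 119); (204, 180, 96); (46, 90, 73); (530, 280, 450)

(52,65,91): 52²+65² = 6929 < 8281 = 91² → obtuse
(84,92,119): 84²+92² = 15520 > 14161 = 119² → acute
(204,180,96): 96²+180² = 41616 = 204² → right
(46,90,73): 46²+73² = 7445 < 8100 = 90² → obtuse
(530,280,450): 280²+450² = 280900 = 530² → right
1 of the 5 is acute.

1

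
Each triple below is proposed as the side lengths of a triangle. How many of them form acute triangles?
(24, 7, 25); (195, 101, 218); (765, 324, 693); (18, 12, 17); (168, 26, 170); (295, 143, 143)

(24,7,25): 7²+24² = 625 = 25² → right
(195,101,218): 101²+195² = 48226 > 47524 = 218² → acute
(765,324,693): 324²+693² = 585225 = 765² → right
(18,12,17): 12²+17² = 433 > 324 = 18² → acute
(168,26,170): 26²+168² = 28900 = 170² → right
(295,143,143): 143+143 ≤ 295, not a triangle
2 of the 6 are acute.

2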